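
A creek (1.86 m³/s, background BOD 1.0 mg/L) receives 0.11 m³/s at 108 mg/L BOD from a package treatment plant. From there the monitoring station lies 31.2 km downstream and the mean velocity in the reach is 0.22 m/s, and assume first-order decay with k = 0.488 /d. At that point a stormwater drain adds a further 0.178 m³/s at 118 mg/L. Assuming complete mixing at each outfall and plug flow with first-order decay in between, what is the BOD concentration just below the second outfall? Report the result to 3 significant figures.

Mixed concentration C = ΣQC/ΣQ = (1.860·1.000 + 0.1100·108.0) / 1.970 = 13.74/1.970 = 6.975 mg/L; combined flow 1.970 m³/s.
Travel time t = 31.2·1000 / 0.22 = 141800 s = 39.39 h.
After decay, C = 6.975 × e^(−kt) = 6.975 × 0.4489 = 3.131 mg/L.
At the second outfall, C = (1.970·3.131 + 0.1780·118.0) / (1.970 + 0.1780) = 12.65 mg/L.

12.6 mg/L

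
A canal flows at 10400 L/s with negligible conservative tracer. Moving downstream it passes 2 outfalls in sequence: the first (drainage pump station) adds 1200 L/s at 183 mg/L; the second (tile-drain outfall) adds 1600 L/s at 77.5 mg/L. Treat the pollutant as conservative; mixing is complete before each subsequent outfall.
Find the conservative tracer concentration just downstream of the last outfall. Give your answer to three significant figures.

26.0 mg/L

After outfall 1: Q = 10400 + 1200 = 11600 L/s; C = (10400·0 + 1200·183.0)/11600 = 18.93 mg/L.
After outfall 2: Q = 11600 + 1600 = 13200 L/s; C = (11600·18.93 + 1600·77.50)/13200 = 26.03 mg/L.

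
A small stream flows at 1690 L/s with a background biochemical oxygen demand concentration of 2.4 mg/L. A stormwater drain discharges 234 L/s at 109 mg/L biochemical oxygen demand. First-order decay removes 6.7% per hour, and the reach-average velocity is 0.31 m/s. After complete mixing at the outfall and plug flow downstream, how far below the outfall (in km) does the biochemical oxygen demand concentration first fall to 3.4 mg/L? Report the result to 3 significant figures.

24.3 km

After mixing, C = (1690·2.400 + 234.0·109.0) / 1924 = 29560/1924 = 15.36 mg/L.
6.7%/h lost → k = −ln(1 − 0.067) = 0.06935 h⁻¹.
Set 15.36·exp(−k·t) = 3.4 → t = ln(15.36/3.4)/k = 78300 s = 21.75 h.
Distance = v·t = 0.31·78300 = 24270 m = 24.27 km.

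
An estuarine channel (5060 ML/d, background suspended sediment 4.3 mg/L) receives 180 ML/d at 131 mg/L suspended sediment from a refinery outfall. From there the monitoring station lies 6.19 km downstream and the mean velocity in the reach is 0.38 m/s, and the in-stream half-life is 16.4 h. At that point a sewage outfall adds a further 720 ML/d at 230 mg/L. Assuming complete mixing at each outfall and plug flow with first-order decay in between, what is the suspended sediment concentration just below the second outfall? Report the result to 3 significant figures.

After mixing, C = (5060·4.300 + 180.0·131.0) / 5240 = 45340/5240 = 8.652 mg/L; combined flow 5240 ML/d.
Travel time t = 6.19·1000 / 0.38 = 16290 s = 4.525 h.
Half-life 16.4 h → k = ln 2 / 16.4 = 0.04227 h⁻¹ = 1.014 d⁻¹.
Decay over the reach: 8.652·exp(−kt) = 8.652·0.8259 = 7.146 mg/L.
At the second outfall, C = (5240·7.146 + 720.0·230.0) / (5240 + 720.0) = 34.07 mg/L.

34.1 mg/L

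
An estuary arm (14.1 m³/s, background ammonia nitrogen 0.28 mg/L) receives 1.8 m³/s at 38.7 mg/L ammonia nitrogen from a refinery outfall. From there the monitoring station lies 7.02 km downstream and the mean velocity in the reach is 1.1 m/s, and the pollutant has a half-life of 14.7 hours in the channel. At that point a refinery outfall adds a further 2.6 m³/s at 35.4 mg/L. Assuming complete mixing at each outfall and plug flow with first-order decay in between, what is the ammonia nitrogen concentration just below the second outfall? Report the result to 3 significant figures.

Conservation of mass: C = (14.10·0.2800 + 1.800·38.70) / 15.90 = 73.61/15.90 = 4.629 mg/L; combined flow 15.90 m³/s.
Travel time t = 7.02·1000 / 1.1 = 6382 s = 1.773 h.
Half-life 14.7 h → k = ln 2 / 14.7 = 0.04715 h⁻¹ = 1.132 d⁻¹.
First-order decay: C = 4.629·exp(−k·t) = 4.629·0.9198 = 4.258 mg/L.
Second outfall: C = (15.90·4.258 + 2.600·35.40)/18.50 = 8.635 mg/L.

8.63 mg/L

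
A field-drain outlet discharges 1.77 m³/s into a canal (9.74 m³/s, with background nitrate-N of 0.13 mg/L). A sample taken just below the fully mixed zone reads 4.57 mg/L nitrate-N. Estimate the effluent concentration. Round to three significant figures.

29.0 mg/L

Mass balance: 9.740·0.1300 + 1.770·Cₑ = 11.51·4.570
→ Cₑ = (11.51·4.570 − 9.740·0.1300) / 1.770 = 29.00 mg/L.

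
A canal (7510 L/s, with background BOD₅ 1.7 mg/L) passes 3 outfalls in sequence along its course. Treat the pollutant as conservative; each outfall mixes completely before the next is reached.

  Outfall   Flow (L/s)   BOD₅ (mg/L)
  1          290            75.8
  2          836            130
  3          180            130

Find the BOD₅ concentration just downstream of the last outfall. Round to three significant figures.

Outfall 1: combined Q = 7800 L/s; C = (7510·1.700 + 290.0·75.80)/7800 = 4.455 mg/L.
Outfall 2: combined Q = 8636 L/s; C = (7800·4.455 + 836.0·130.0)/8636 = 16.61 mg/L.
Outfall 3: combined Q = 8816 L/s; C = (8636·16.61 + 180.0·130.0)/8816 = 18.92 mg/L.

18.9 mg/L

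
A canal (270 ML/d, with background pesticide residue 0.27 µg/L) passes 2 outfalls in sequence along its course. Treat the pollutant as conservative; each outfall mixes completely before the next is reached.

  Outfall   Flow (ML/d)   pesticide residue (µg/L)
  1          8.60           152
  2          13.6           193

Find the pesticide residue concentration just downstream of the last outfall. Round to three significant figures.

13.7 µg/L

Below outfall 1: Q → 278.6 ML/d, C = (270.0·0.2700 + 8.600·152.0)/278.6 = 4.954 µg/L.
Below outfall 2: Q → 292.2 ML/d, C = (278.6·4.954 + 13.60·193.0)/292.2 = 13.71 µg/L.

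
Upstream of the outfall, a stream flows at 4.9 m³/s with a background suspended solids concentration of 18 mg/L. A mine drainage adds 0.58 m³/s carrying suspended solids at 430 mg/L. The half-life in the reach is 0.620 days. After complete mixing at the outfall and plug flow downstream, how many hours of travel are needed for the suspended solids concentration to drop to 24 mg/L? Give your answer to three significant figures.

Flow-weighted average: C = (4.900·18.00 + 0.5800·430.0) / 5.480 = 337.6/5.480 = 61.61 mg/L.
Half-life 0.620 d → k = ln 2 / 0.620 = 1.118 d⁻¹.
61.61·exp(−k·t) = 24 → t = ln(61.61/24)/k = 72850 s = 20.24 h.

20.2 h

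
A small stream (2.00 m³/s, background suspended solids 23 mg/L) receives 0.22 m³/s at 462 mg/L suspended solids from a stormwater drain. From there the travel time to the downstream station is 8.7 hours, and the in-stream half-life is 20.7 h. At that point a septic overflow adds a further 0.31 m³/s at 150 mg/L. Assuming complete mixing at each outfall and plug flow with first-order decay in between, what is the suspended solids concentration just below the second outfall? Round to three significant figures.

Mixed concentration C = ΣQC/ΣQ = (2.000·23.00 + 0.2200·462.0) / 2.220 = 147.6/2.220 = 66.50 mg/L; combined flow 2.220 m³/s.
Half-life 20.7 h → k = ln 2 / 20.7 = 0.03349 h⁻¹ = 0.8036 d⁻¹.
Applying C = C₀e^(−kt): 66.50 × 0.7473 = 49.70 mg/L.
At the second outfall, C = (2.220·49.70 + 0.3100·150.0) / (2.220 + 0.3100) = 61.99 mg/L.

62.0 mg/L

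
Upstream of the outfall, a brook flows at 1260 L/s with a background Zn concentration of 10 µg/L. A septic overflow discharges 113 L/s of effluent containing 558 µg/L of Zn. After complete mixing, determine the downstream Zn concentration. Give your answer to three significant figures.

55.1 µg/L

Conservation of mass: C = (1260·10.00 + 113.0·558.0) / 1373 = 75650/1373 = 55.10 µg/L.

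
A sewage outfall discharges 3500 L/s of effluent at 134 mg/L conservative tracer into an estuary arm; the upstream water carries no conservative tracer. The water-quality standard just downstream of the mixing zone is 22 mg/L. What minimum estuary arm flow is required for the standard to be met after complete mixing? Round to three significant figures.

17800 L/s

Set C_mix = 22: (Q·0 + 3500·134.0) / (Q + 3500) = 22
→ Q = 3500·(134.0 − 22)/(22 − 0) = 17820 L/s.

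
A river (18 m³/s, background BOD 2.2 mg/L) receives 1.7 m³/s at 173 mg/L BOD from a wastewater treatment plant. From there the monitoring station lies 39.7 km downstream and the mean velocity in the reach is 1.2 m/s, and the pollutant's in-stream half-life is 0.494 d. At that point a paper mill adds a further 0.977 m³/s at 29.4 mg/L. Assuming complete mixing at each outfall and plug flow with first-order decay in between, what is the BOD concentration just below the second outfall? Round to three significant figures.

Mixed concentration C = ΣQC/ΣQ = (18.00·2.200 + 1.700·173.0) / 19.70 = 333.7/19.70 = 16.94 mg/L; combined flow 19.70 m³/s.
Travel time t = 39.7·1000 / 1.2 = 33080 s = 9.190 h.
Half-life 0.494 d → k = ln 2 / 0.494 = 1.403 d⁻¹.
Decay over the reach: 16.94·exp(−kt) = 16.94·0.5843 = 9.898 mg/L.
At the second outfall, C = (19.70·9.898 + 0.9770·29.40) / (19.70 + 0.9770) = 10.82 mg/L.

10.8 mg/L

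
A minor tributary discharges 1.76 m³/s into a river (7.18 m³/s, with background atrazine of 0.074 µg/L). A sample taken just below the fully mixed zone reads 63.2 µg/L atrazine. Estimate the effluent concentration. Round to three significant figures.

321 µg/L

Mass balance: 7.180·0.07400 + 1.760·Cₑ = 8.940·63.20
→ Cₑ = (8.940·63.20 − 7.180·0.07400) / 1.760 = 320.7 µg/L.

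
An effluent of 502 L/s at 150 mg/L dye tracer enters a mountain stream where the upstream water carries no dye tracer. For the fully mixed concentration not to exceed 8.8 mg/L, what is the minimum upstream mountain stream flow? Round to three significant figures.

Set C_mix = 8.8: (Q·0 + 502.0·150.0) / (Q + 502.0) = 8.8
→ Q = 502.0·(150.0 − 8.8)/(8.8 − 0) = 8055 L/s.

8050 L/s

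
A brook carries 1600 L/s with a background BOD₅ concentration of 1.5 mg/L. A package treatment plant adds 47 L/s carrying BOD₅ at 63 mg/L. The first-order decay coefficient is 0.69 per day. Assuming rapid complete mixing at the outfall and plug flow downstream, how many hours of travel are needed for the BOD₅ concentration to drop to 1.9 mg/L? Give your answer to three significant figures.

Mixed concentration C = ΣQC/ΣQ = (1600·1.500 + 47.00·63.00) / 1647 = 5361/1647 = 3.255 mg/L.
3.255·exp(−k·t) = 1.9 → t = ln(3.255/1.9)/k = 67410 s = 18.72 h.

18.7 h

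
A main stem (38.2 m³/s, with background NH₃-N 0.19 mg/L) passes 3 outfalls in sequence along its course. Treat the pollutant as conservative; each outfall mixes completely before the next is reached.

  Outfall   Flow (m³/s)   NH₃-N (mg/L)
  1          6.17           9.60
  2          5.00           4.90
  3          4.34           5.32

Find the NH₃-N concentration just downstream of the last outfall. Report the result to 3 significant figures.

2.12 mg/L

Outfall 1: combined Q = 44.37 m³/s; C = (38.20·0.1900 + 6.170·9.600)/44.37 = 1.499 mg/L.
Outfall 2: combined Q = 49.37 m³/s; C = (44.37·1.499 + 5.000·4.900)/49.37 = 1.843 mg/L.
Outfall 3: combined Q = 53.71 m³/s; C = (49.37·1.843 + 4.340·5.320)/53.71 = 2.124 mg/L.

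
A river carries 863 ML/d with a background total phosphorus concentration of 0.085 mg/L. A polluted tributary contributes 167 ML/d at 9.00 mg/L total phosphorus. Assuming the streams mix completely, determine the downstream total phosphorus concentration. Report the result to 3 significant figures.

Mixed concentration C = ΣQC/ΣQ = (863.0·0.08500 + 167.0·9.000) / 1030 = 1576/1030 = 1.530 mg/L.

1.53 mg/L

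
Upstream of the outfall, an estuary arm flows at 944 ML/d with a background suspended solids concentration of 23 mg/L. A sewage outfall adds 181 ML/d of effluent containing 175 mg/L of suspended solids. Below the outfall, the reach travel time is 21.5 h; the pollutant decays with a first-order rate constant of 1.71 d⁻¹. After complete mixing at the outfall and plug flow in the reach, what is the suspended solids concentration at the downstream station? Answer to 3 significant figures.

10.3 mg/L

Flow-weighted average: C = (944.0·23.00 + 181.0·175.0) / 1125 = 53390/1125 = 47.46 mg/L.
After decay, C = 47.46 × e^(−kt) = 47.46 × 0.2161 = 10.26 mg/L.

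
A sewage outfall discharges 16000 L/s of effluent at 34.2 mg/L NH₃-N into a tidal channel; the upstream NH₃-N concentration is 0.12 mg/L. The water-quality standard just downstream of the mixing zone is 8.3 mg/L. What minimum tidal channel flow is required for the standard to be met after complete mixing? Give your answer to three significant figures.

50700 L/s

Set C_mix = 8.3: (Q·0.1200 + 16000·34.20) / (Q + 16000) = 8.3
→ Q = 16000·(34.20 − 8.3)/(8.3 − 0.1200) = 50660 L/s.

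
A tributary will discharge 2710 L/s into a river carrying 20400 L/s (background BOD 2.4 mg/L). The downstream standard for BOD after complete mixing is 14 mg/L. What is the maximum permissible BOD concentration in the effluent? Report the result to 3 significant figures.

101 mg/L

At the limit, (Qr·Cr + Qe·Cₑ)/(Qr + Qe) = 14:
Cₑ = (23110·14 − 20400·2.400) / 2710 = 101.3 mg/L.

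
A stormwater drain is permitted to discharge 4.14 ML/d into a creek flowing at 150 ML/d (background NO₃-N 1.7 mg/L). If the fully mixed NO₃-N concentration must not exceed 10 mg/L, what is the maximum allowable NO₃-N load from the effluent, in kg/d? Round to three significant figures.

1290 kg/d

Mass balance at the limit: 150.0·1.700 + 4.140·Cₑ = 154.1·10 → Cₑ = 310.7 mg/L.
4.140 ML/d = 0.04792 m³/s. Load = 0.04792 m³/s × 310.7 g/m³ × 86 400 s/d = 1286 kg/d.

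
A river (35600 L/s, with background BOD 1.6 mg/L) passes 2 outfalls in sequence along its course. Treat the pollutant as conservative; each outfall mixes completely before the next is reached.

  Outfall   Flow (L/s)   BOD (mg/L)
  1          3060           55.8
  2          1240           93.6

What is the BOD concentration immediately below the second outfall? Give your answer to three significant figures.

8.62 mg/L

Outfall 1: combined Q = 38660 L/s; C = (35600·1.600 + 3060·55.80)/38660 = 5.890 mg/L.
Outfall 2: combined Q = 39900 L/s; C = (38660·5.890 + 1240·93.60)/39900 = 8.616 mg/L.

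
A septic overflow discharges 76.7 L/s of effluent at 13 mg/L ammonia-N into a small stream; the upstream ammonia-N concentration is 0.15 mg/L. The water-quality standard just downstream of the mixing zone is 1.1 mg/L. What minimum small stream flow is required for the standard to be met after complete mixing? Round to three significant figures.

Set C_mix = 1.1: (Q·0.1500 + 76.70·13.00) / (Q + 76.70) = 1.1
→ Q = 76.70·(13.00 − 1.1)/(1.1 − 0.1500) = 960.8 L/s.

961 L/s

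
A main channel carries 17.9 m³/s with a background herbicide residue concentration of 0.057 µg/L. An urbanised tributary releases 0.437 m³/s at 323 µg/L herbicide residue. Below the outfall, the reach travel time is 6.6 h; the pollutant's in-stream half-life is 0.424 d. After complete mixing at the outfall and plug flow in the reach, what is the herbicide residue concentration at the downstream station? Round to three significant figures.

4.95 µg/L

After mixing, C = (17.90·0.05700 + 0.4370·323.0) / 18.34 = 142.2/18.34 = 7.753 µg/L.
Half-life 0.424 d → k = ln 2 / 0.424 = 1.635 d⁻¹.
First-order decay: C = 7.753·exp(−k·t) = 7.753·0.6379 = 4.946 µg/L.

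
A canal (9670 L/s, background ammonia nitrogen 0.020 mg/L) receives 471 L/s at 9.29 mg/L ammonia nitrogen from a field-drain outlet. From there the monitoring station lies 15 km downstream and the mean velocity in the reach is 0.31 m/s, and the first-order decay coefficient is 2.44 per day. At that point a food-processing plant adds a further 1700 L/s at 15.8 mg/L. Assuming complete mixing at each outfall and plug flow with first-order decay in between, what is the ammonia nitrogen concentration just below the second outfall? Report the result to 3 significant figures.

2.37 mg/L

After mixing, C = (9670·0.02000 + 471.0·9.290) / 10140 = 4569/10140 = 0.4505 mg/L; combined flow 10140 L/s.
Travel time t = 15·1000 / 0.31 = 48390 s = 13.44 h.
Applying C = C₀e^(−kt): 0.4505 × 0.2550 = 0.1149 mg/L.
At the second outfall, C = (10140·0.1149 + 1700·15.80) / (10140 + 1700) = 2.367 mg/L.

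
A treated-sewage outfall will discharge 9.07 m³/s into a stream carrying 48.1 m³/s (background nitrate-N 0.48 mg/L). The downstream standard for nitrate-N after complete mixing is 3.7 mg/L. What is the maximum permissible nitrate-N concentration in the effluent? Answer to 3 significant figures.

At the limit, (Qr·Cr + Qe·Cₑ)/(Qr + Qe) = 3.7:
Cₑ = (57.17·3.7 − 48.10·0.4800) / 9.070 = 20.78 mg/L.

20.8 mg/L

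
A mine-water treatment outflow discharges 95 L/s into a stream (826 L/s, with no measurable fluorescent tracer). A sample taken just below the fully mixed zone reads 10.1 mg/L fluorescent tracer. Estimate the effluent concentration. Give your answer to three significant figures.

97.9 mg/L

Mass balance: 826.0·0 + 95.00·Cₑ = 921.0·10.10
→ Cₑ = (921.0·10.10 − 826.0·0) / 95.00 = 97.92 mg/L.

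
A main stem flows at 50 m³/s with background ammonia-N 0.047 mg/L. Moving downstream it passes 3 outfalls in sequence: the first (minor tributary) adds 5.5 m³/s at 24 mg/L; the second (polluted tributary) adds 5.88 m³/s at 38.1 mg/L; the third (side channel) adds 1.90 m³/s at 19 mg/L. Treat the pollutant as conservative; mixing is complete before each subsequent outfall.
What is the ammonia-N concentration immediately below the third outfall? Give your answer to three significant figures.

6.23 mg/L

Below outfall 1: Q → 55.50 m³/s, C = (50.00·0.04700 + 5.500·24.00)/55.50 = 2.421 mg/L.
Below outfall 2: Q → 61.38 m³/s, C = (55.50·2.421 + 5.880·38.10)/61.38 = 5.839 mg/L.
Below outfall 3: Q → 63.28 m³/s, C = (61.38·5.839 + 1.900·19.00)/63.28 = 6.234 mg/L.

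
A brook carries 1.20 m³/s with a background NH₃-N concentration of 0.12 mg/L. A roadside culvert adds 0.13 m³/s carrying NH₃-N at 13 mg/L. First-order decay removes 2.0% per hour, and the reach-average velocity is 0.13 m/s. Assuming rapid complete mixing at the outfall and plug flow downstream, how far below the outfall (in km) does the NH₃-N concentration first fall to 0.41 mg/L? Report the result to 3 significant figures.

Flow-weighted average: C = (1.200·0.1200 + 0.1300·13.00) / 1.330 = 1.834/1.330 = 1.379 mg/L.
2.0%/h lost → k = −ln(1 − 0.02) = 0.02020 h⁻¹.
Set 1.379·exp(−k·t) = 0.41 → t = ln(1.379/0.41)/k = 216100 s = 60.04 h.
Distance = v·t = 0.13·216100 = 28100 m = 28.10 km.

28.1 km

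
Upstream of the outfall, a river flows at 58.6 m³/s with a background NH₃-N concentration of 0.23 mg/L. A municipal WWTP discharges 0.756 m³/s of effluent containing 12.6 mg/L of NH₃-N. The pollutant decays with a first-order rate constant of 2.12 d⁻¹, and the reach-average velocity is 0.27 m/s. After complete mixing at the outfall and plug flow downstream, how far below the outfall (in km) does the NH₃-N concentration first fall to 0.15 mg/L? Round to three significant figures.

Flow-weighted average: C = (58.60·0.2300 + 0.7560·12.60) / 59.36 = 23.00/59.36 = 0.3876 mg/L.
Set 0.3876·exp(−k·t) = 0.15 → t = ln(0.3876/0.15)/k = 38690 s = 10.75 h.
Distance = v·t = 0.27·38690 = 10440 m = 10.44 km.

10.4 km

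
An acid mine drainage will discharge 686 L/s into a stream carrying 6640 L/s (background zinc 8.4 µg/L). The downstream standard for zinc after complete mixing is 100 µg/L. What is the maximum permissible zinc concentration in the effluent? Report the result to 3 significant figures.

At the limit, (Qr·Cr + Qe·Cₑ)/(Qr + Qe) = 100:
Cₑ = (7326·100 − 6640·8.400) / 686.0 = 986.6 µg/L.

987 µg/L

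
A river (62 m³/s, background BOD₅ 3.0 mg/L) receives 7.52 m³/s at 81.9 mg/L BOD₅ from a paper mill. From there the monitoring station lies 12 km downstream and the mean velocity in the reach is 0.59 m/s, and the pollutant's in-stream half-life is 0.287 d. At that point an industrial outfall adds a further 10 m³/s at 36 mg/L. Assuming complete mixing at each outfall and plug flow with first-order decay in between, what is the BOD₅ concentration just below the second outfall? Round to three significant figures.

Mixed concentration C = ΣQC/ΣQ = (62.00·3.000 + 7.520·81.90) / 69.52 = 801.9/69.52 = 11.53 mg/L; combined flow 69.52 m³/s.
Travel time t = 12·1000 / 0.59 = 20340 s = 5.650 h.
Half-life 0.287 d → k = ln 2 / 0.287 = 2.415 d⁻¹.
After decay, C = 11.53 × e^(−kt) = 11.53 × 0.5664 = 6.533 mg/L.
Second outfall: C = (69.52·6.533 + 10.00·36.00)/79.52 = 10.24 mg/L.

10.2 mg/L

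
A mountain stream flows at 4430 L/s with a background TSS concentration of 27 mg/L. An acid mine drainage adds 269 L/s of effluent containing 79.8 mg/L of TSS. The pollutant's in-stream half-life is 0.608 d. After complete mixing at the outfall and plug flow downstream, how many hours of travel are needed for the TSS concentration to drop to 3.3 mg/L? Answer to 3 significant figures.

46.5 h

Flow-weighted average: C = (4430·27.00 + 269.0·79.80) / 4699 = 141100/4699 = 30.02 mg/L.
Half-life 0.608 d → k = ln 2 / 0.608 = 1.140 d⁻¹.
30.02·exp(−k·t) = 3.3 → t = ln(30.02/3.3)/k = 167300 s = 46.48 h.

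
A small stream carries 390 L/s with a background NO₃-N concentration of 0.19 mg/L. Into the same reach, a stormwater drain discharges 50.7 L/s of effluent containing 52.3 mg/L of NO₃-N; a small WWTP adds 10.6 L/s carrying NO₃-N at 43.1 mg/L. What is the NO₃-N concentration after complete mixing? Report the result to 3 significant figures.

7.05 mg/L

Conservation of mass: C = (390.0·0.1900 + 50.70·52.30 + 10.60·43.10) / 451.3 = 3183/451.3 = 7.052 mg/L.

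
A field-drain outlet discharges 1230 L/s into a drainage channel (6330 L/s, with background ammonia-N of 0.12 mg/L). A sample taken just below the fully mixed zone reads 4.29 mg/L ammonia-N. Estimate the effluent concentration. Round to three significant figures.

Mass balance: 6330·0.1200 + 1230·Cₑ = 7560·4.290
→ Cₑ = (7560·4.290 − 6330·0.1200) / 1230 = 25.75 mg/L.

25.8 mg/L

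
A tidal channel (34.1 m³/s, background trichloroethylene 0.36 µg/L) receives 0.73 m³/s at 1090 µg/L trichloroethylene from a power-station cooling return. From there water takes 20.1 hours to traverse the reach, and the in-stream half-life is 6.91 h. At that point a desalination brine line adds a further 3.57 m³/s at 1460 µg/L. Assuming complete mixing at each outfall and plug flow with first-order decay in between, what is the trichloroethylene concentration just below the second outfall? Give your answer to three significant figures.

Mixed concentration C = ΣQC/ΣQ = (34.10·0.3600 + 0.7300·1090) / 34.83 = 808.0/34.83 = 23.20 µg/L; combined flow 34.83 m³/s.
Half-life 6.91 h → k = ln 2 / 6.91 = 0.1003 h⁻¹ = 2.407 d⁻¹.
Applying C = C₀e^(−kt): 23.20 × 0.1332 = 3.089 µg/L.
At the second outfall, C = (34.83·3.089 + 3.570·1460) / (34.83 + 3.570) = 138.5 µg/L.

139 µg/L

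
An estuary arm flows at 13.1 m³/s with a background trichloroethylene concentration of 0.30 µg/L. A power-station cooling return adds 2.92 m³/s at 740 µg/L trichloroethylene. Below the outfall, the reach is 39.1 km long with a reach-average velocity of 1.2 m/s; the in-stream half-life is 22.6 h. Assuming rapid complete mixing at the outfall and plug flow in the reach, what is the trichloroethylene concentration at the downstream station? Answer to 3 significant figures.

Conservation of mass: C = (13.10·0.3000 + 2.920·740.0) / 16.02 = 2165/16.02 = 135.1 µg/L.
Travel time t = 39.1·1000 / 1.2 = 32580 s = 9.051 h.
Half-life 22.6 h → k = ln 2 / 22.6 = 0.03067 h⁻¹ = 0.7361 d⁻¹.
First-order decay: C = 135.1·exp(−k·t) = 135.1·0.7576 = 102.4 µg/L.

102 µg/L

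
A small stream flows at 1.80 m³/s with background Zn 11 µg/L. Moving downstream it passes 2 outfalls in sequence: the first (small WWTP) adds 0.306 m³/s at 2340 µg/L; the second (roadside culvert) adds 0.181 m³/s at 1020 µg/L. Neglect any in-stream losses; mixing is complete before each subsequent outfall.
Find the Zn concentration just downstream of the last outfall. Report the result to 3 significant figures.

402 µg/L

Outfall 1: combined Q = 2.106 m³/s; C = (1.800·11.00 + 0.3060·2340)/2.106 = 349.4 µg/L.
Outfall 2: combined Q = 2.287 m³/s; C = (2.106·349.4 + 0.1810·1020)/2.287 = 402.5 µg/L.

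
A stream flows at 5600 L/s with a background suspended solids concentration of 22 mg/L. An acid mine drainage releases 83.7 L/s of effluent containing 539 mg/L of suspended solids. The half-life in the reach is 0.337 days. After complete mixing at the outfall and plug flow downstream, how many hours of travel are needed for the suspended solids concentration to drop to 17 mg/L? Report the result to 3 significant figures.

Conservation of mass: C = (5600·22.00 + 83.70·539.0) / 5684 = 168300/5684 = 29.61 mg/L.
Half-life 0.337 d → k = ln 2 / 0.337 = 2.057 d⁻¹.
29.61·exp(−k·t) = 17 → t = ln(29.61/17)/k = 23310 s = 6.476 h.

6.48 h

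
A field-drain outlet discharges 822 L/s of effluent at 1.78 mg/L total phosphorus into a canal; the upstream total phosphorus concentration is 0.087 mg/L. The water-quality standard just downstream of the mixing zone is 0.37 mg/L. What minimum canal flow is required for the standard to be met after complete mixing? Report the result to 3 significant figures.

4100 L/s

Set C_mix = 0.37: (Q·0.08700 + 822.0·1.780) / (Q + 822.0) = 0.37
→ Q = 822.0·(1.780 − 0.37)/(0.37 − 0.08700) = 4095 L/s.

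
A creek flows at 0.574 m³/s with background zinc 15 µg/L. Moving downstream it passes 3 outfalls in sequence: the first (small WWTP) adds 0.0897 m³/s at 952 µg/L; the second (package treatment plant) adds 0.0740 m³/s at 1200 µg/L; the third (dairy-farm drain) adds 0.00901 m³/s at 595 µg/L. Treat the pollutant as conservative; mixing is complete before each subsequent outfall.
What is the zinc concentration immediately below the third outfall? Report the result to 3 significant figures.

252 µg/L

After outfall 1: Q = 0.5740 + 0.08970 = 0.6637 m³/s; C = (0.5740·15.00 + 0.08970·952.0)/0.6637 = 141.6 µg/L.
After outfall 2: Q = 0.6637 + 0.07400 = 0.7377 m³/s; C = (0.6637·141.6 + 0.07400·1200)/0.7377 = 247.8 µg/L.
After outfall 3: Q = 0.7377 + 0.009010 = 0.7467 m³/s; C = (0.7377·247.8 + 0.009010·595.0)/0.7467 = 252.0 µg/L.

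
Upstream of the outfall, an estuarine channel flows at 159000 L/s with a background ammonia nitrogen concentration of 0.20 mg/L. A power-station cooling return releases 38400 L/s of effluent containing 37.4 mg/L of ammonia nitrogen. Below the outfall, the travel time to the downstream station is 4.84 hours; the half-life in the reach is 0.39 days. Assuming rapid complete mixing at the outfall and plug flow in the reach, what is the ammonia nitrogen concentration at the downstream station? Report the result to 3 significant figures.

Mass balance: C = (159000·0.2000 + 38400·37.40) / 197400 = 1468000/197400 = 7.436 mg/L.
Half-life 0.39 d → k = ln 2 / 0.39 = 1.777 d⁻¹.
Decay over the reach: 7.436·exp(−kt) = 7.436·0.6988 = 5.196 mg/L.

5.20 mg/L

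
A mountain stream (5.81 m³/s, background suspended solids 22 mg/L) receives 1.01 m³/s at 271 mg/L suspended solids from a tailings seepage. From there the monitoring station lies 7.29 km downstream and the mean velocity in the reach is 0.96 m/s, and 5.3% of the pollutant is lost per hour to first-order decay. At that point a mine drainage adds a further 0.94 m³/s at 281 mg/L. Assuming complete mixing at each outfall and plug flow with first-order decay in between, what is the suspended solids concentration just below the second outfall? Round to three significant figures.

Conservation of mass: C = (5.810·22.00 + 1.010·271.0) / 6.820 = 401.5/6.820 = 58.88 mg/L; combined flow 6.820 m³/s.
Travel time t = 7.29·1000 / 0.96 = 7594 s = 2.109 h.
5.3%/h lost → k = −ln(1 − 0.053) = 0.05446 h⁻¹.
Applying C = C₀e^(−kt): 58.88 × 0.8915 = 52.49 mg/L.
At the second outfall, C = (6.820·52.49 + 0.9400·281.0) / (6.820 + 0.9400) = 80.17 mg/L.

80.2 mg/L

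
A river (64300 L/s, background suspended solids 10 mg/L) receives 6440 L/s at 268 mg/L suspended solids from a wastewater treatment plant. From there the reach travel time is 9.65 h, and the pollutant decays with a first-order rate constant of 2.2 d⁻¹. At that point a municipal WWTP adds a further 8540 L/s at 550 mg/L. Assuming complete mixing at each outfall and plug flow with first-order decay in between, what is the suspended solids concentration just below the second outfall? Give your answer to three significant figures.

71.6 mg/L

Mass balance: C = (64300·10.00 + 6440·268.0) / 70740 = 2369000/70740 = 33.49 mg/L; combined flow 70740 L/s.
Applying C = C₀e^(−kt): 33.49 × 0.4129 = 13.83 mg/L.
Second outfall: C = (70740·13.83 + 8540·550.0)/79280 = 71.58 mg/L.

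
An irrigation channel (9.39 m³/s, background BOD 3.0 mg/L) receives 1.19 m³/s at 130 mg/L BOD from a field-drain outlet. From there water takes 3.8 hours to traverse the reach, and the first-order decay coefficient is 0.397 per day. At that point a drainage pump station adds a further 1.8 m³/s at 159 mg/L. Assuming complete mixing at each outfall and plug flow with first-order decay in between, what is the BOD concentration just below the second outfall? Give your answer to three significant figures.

37.0 mg/L

Flow-weighted average: C = (9.390·3.000 + 1.190·130.0) / 10.58 = 182.9/10.58 = 17.28 mg/L; combined flow 10.58 m³/s.
First-order decay: C = 17.28·exp(−k·t) = 17.28·0.9391 = 16.23 mg/L.
At the second outfall, C = (10.58·16.23 + 1.800·159.0) / (10.58 + 1.800) = 36.99 mg/L.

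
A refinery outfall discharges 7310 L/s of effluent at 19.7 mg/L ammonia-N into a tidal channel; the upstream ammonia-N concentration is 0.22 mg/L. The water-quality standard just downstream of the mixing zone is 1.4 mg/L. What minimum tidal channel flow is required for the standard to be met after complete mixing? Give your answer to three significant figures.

Set C_mix = 1.4: (Q·0.2200 + 7310·19.70) / (Q + 7310) = 1.4
→ Q = 7310·(19.70 − 1.4)/(1.4 − 0.2200) = 113400 L/s.

113000 L/s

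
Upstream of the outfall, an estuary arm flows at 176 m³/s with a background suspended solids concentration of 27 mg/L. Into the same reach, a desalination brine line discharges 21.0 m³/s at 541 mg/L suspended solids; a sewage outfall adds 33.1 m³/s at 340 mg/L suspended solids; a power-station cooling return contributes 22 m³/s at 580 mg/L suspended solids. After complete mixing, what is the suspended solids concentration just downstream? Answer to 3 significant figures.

Flow-weighted average: C = (176.0·27.00 + 21.00·541.0 + 33.10·340.0 + 22.00·580.0) / 252.1 = 40130/252.1 = 159.2 mg/L.

159 mg/L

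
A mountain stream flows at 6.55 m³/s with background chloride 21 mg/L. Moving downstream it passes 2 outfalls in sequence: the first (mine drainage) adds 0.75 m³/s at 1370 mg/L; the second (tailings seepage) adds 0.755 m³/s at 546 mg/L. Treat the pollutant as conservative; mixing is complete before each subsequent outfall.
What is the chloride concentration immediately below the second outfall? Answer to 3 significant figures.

196 mg/L

Outfall 1: combined Q = 7.300 m³/s; C = (6.550·21.00 + 0.7500·1370)/7.300 = 159.6 mg/L.
Outfall 2: combined Q = 8.055 m³/s; C = (7.300·159.6 + 0.7550·546.0)/8.055 = 195.8 mg/L.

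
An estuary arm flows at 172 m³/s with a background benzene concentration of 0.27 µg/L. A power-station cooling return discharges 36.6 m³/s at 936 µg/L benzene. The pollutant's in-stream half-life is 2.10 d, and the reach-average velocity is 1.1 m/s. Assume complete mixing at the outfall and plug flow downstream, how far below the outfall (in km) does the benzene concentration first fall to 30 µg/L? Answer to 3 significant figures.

490 km

After mixing, C = (172.0·0.2700 + 36.60·936.0) / 208.6 = 34300/208.6 = 164.4 µg/L.
Half-life 2.10 d → k = ln 2 / 2.10 = 0.3301 d⁻¹.
Set 164.4·exp(−k·t) = 30 → t = ln(164.4/30)/k = 445400 s = 123.7 h.
Distance = v·t = 1.1·445400 = 489900 m = 489.9 km.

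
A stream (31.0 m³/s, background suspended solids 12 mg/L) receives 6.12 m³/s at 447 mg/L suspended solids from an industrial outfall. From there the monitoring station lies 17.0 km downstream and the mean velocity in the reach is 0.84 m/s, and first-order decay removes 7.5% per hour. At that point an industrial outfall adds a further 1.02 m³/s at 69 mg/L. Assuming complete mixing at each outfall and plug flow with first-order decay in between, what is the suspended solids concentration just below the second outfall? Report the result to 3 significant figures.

Mixed concentration C = ΣQC/ΣQ = (31.00·12.00 + 6.120·447.0) / 37.12 = 3108/37.12 = 83.72 mg/L; combined flow 37.12 m³/s.
Travel time t = 17.0·1000 / 0.84 = 20240 s = 5.622 h.
7.5%/h lost → k = −ln(1 − 0.075) = 0.07796 h⁻¹.
Decay over the reach: 83.72·exp(−kt) = 83.72·0.6451 = 54.01 mg/L.
Second outfall: C = (37.12·54.01 + 1.020·69.00)/38.14 = 54.41 mg/L.

54.4 mg/L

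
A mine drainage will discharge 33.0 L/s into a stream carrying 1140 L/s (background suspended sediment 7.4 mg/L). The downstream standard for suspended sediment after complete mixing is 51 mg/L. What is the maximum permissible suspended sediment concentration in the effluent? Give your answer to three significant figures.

1560 mg/L

At the limit, (Qr·Cr + Qe·Cₑ)/(Qr + Qe) = 51:
Cₑ = (1173·51 − 1140·7.400) / 33.00 = 1557 mg/L.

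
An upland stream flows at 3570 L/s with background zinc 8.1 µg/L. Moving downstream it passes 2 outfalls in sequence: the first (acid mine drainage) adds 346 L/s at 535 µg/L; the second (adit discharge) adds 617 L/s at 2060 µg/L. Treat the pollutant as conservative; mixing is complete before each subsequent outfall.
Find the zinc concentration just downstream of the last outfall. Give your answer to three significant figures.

328 µg/L

Below outfall 1: Q → 3916 L/s, C = (3570·8.100 + 346.0·535.0)/3916 = 54.65 µg/L.
Below outfall 2: Q → 4533 L/s, C = (3916·54.65 + 617.0·2060)/4533 = 327.6 µg/L.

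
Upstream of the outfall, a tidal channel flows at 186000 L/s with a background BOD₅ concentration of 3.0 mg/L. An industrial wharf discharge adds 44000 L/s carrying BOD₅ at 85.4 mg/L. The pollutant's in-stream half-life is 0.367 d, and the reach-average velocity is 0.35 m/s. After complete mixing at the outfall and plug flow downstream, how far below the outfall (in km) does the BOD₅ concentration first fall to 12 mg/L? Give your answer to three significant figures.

7.16 km

Conservation of mass: C = (186000·3.000 + 44000·85.40) / 230000 = 4316000/230000 = 18.76 mg/L.
Half-life 0.367 d → k = ln 2 / 0.367 = 1.889 d⁻¹.
Set 18.76·exp(−k·t) = 12 → t = ln(18.76/12)/k = 20450 s = 5.680 h.
Distance = v·t = 0.35·20450 = 7157 m = 7.157 km.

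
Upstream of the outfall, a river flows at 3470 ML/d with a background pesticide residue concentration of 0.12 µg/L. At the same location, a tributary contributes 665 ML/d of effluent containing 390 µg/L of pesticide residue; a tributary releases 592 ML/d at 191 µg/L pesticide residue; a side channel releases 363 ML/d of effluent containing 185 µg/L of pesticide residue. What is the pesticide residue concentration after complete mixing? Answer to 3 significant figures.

86.4 µg/L

Conservation of mass: C = (3470·0.1200 + 665.0·390.0 + 592.0·191.0 + 363.0·185.0) / 5090 = 440000/5090 = 86.44 µg/L.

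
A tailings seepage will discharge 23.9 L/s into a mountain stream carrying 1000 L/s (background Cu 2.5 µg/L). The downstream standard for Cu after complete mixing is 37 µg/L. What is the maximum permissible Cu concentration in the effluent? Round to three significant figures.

1480 µg/L

At the limit, (Qr·Cr + Qe·Cₑ)/(Qr + Qe) = 37:
Cₑ = (1024·37 − 1000·2.500) / 23.90 = 1481 µg/L.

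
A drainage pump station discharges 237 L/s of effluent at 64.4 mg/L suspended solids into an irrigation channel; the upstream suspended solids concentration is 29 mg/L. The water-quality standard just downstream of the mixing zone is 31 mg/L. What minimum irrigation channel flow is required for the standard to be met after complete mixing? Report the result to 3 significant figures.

3960 L/s

Set C_mix = 31: (Q·29.00 + 237.0·64.40) / (Q + 237.0) = 31
→ Q = 237.0·(64.40 − 31)/(31 − 29.00) = 3958 L/s.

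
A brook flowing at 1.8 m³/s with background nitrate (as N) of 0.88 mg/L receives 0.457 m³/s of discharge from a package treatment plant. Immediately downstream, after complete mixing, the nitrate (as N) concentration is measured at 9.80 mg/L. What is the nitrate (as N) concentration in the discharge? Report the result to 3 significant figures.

Mass balance: 1.800·0.8800 + 0.4570·Cₑ = 2.257·9.800
→ Cₑ = (2.257·9.800 − 1.800·0.8800) / 0.4570 = 44.93 mg/L.

44.9 mg/L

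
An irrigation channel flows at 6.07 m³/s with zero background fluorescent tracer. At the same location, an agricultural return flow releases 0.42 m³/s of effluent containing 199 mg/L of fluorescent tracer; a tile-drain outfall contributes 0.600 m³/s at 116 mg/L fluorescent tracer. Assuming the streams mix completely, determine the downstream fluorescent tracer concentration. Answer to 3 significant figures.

21.6 mg/L

Mixed concentration C = ΣQC/ΣQ = (6.070·0 + 0.4200·199.0 + 0.6000·116.0) / 7.090 = 153.2/7.090 = 21.61 mg/L.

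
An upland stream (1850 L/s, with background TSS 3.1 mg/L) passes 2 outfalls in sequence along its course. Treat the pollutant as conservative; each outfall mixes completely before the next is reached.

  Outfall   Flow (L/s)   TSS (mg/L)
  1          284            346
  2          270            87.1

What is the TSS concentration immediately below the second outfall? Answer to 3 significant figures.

53.0 mg/L

After outfall 1: Q = 1850 + 284.0 = 2134 L/s; C = (1850·3.100 + 284.0·346.0)/2134 = 48.73 mg/L.
After outfall 2: Q = 2134 + 270.0 = 2404 L/s; C = (2134·48.73 + 270.0·87.10)/2404 = 53.04 mg/L.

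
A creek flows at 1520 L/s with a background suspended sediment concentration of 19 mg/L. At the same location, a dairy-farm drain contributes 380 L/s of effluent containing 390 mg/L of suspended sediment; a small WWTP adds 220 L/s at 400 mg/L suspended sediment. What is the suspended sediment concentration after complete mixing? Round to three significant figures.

125 mg/L

After mixing, C = (1520·19.00 + 380.0·390.0 + 220.0·400.0) / 2120 = 265100/2120 = 125.0 mg/L.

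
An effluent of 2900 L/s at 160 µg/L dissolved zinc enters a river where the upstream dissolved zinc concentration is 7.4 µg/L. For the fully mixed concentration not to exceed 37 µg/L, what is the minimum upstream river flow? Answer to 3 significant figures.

Set C_mix = 37: (Q·7.400 + 2900·160.0) / (Q + 2900) = 37
→ Q = 2900·(160.0 − 37)/(37 − 7.400) = 12050 L/s.

12100 L/s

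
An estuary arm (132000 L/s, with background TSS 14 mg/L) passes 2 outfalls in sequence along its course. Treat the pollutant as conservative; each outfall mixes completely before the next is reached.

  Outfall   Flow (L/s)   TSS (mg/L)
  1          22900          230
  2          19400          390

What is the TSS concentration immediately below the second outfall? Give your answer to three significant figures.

84.2 mg/L

After outfall 1: Q = 132000 + 22900 = 154900 L/s; C = (132000·14.00 + 22900·230.0)/154900 = 45.93 mg/L.
After outfall 2: Q = 154900 + 19400 = 174300 L/s; C = (154900·45.93 + 19400·390.0)/174300 = 84.23 mg/L.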